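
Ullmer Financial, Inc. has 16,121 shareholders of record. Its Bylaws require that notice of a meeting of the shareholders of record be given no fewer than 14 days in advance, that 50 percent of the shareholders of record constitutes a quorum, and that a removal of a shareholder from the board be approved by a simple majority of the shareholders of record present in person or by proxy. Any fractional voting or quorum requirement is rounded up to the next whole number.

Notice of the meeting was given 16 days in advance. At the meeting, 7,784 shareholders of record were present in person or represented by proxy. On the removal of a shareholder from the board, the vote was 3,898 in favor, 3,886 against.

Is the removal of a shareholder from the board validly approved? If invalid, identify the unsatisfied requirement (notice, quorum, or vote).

Invalid — quorum requirement not satisfied.

Notice: 16 days given; 14 required. Satisfied.
Quorum: 50% of 16,121 = 8,060.50, rounded up to 8,061; 7,784 present. Not satisfied.
Vote: requires a majority of those present (7,784); a majority of 7784 is 3893, so 3,893 needed; 3,898 in favor. Satisfied.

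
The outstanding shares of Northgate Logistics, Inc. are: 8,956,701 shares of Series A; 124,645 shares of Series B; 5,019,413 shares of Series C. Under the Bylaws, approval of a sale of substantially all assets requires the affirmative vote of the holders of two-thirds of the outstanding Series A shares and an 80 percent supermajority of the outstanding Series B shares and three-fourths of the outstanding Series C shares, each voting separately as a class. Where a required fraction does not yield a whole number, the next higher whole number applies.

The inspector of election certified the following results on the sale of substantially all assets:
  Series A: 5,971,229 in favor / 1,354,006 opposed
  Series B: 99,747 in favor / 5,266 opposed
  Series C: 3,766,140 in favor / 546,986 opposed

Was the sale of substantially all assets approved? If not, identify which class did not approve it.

Series A: 2/3 of 8956701 = 5971134; 5,971,134 required, 5,971,229 in favor — approved.
Series B: 4/5 of 124645 = 99716; 99,716 required, 99,747 in favor — approved.
Series C: 3/4 of 5019413 = 3764559.75, rounded up to 3764560; 3,764,560 required, 3,766,140 in favor — approved.

Approved — every class gave the required vote.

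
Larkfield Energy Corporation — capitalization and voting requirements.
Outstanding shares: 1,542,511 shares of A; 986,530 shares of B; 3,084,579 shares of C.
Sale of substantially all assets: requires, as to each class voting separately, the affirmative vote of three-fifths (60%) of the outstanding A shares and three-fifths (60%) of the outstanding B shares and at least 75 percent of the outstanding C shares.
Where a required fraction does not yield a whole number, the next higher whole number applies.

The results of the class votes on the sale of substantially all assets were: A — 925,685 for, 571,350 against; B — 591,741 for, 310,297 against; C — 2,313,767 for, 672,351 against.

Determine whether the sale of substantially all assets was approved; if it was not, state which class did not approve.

Not approved — the B shares did not give the required vote.

A: 3/5 of 1542511 = 925506.60, rounded up to 925507; 925,507 required, 925,685 in favor — approved.
B: 3/5 of 986530 = 591918; 591,918 required, 591,741 in favor — not approved.
C: 3/4 of 3084579 = 2313434.25, rounded up to 2313435; 2,313,435 required, 2,313,767 in favor — approved.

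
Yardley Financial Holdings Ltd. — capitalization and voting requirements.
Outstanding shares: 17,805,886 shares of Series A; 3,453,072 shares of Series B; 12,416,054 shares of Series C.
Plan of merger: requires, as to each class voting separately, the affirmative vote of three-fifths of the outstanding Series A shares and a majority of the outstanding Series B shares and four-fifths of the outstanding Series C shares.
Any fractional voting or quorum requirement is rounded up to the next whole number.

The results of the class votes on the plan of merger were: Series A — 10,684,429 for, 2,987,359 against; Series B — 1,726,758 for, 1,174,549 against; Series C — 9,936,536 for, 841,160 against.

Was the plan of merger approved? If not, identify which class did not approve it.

Approved — every class gave the required vote.

Series A: 3/5 of 17805886 = 10683531.60, rounded up to 10683532; 10,683,532 required, 10,684,429 in favor — approved.
Series B: a majority of 3453072 is 1726537; 1,726,537 required, 1,726,758 in favor — approved.
Series C: 4/5 of 12416054 = 9932843.20, rounded up to 9932844; 9,932,844 required, 9,936,536 in favor — approved.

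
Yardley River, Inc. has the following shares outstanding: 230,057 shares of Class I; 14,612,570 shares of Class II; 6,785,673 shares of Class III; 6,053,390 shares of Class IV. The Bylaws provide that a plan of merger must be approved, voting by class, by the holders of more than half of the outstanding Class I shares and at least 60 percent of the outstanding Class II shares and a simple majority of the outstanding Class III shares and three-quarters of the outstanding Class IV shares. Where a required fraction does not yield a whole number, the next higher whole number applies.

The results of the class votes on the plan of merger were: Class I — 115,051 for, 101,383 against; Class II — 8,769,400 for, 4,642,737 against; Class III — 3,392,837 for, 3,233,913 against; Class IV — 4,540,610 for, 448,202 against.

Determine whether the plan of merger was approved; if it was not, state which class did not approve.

Approved — every class gave the required vote.

Class I: a majority of 230057 is 115029; 115,029 required, 115,051 in favor — approved.
Class II: 3/5 of 14612570 = 8767542; 8,767,542 required, 8,769,400 in favor — approved.
Class III: a majority of 6785673 is 3392837; 3,392,837 required, 3,392,837 in favor — approved.
Class IV: 3/4 of 6053390 = 4540042.50, rounded up to 4540043; 4,540,043 required, 4,540,610 in favor — approved.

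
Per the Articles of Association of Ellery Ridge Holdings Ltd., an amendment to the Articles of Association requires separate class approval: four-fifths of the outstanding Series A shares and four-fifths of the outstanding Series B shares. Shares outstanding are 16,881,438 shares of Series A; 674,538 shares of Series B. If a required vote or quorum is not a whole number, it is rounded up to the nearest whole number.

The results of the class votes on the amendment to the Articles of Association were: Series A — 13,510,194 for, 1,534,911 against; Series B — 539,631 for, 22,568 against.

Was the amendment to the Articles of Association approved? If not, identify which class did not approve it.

Series A: 4/5 of 16881438 = 13505150.40, rounded up to 13505151; 13,505,151 required, 13,510,194 in favor — approved.
Series B: 4/5 of 674538 = 539630.40, rounded up to 539631; 539,631 required, 539,631 in favor — approved.

Approved — every class gave the required vote.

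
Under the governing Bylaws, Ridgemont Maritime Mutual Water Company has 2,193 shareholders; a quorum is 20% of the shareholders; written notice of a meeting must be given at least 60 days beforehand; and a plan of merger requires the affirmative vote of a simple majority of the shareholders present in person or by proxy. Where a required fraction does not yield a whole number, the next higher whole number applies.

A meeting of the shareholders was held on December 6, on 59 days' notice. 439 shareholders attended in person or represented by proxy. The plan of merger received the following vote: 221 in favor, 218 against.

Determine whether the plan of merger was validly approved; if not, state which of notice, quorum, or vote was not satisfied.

Notice: 59 days given; 60 required. Not satisfied.
Quorum: 20% of 2,193 = 438.60, rounded up to 439; 439 present. Satisfied.
Vote: requires a majority of those present (439); a majority of 439 is 220, so 220 needed; 221 in favor. Satisfied.

Invalid — notice requirement not satisfied.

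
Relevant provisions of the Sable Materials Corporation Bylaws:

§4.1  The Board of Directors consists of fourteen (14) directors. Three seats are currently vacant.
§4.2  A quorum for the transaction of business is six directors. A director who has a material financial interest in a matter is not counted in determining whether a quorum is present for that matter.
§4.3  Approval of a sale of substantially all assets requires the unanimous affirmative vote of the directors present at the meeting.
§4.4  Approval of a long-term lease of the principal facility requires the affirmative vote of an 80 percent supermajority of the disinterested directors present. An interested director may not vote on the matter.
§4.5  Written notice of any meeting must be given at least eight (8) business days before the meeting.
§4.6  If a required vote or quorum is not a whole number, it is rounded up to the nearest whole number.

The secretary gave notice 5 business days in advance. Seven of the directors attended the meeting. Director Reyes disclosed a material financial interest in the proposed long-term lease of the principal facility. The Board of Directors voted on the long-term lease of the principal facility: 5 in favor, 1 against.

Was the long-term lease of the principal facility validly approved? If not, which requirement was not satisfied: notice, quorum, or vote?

Invalid — notice requirement not satisfied.

Notice: 5 business days given; 8 required (5 < 8). Not satisfied.
Quorum: 7 present, but the 1 interested director does not count, leaving 6. Quorum is 6. Satisfied.
Vote: the long-term lease of the principal facility requires four-fifths of the disinterested directors present (7 − 1 = 6). 4/5 of 6 = 4.80, rounded up to 5, so 5 affirmative votes are needed; 5 voted in favor. Satisfied.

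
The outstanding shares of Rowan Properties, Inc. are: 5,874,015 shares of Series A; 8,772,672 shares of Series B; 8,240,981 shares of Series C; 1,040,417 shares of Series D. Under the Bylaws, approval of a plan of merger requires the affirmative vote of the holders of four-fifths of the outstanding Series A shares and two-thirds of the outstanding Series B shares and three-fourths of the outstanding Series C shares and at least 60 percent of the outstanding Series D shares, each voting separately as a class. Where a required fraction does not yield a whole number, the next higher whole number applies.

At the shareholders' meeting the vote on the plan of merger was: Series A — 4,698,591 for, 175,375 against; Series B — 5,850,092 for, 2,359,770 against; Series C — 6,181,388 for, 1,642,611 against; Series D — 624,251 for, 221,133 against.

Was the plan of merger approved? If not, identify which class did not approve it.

Series A: 4/5 of 5874015 = 4699212; 4,699,212 required, 4,698,591 in favor — not approved.
Series B: 2/3 of 8772672 = 5848448; 5,848,448 required, 5,850,092 in favor — approved.
Series C: 3/4 of 8240981 = 6180735.75, rounded up to 6180736; 6,180,736 required, 6,181,388 in favor — approved.
Series D: 3/5 of 1040417 = 624250.20, rounded up to 624251; 624,251 required, 624,251 in favor — approved.

Not approved — the Series A shares did not give the required vote.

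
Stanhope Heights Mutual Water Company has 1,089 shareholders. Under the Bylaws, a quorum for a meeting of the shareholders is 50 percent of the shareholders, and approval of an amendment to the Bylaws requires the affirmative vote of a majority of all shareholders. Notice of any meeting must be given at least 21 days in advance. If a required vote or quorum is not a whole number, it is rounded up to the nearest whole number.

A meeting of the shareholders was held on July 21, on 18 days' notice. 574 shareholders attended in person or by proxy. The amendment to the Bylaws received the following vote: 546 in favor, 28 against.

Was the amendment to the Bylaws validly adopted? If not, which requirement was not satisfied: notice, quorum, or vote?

Invalid — notice requirement not satisfied.

Notice: 18 days given; 21 required. Not satisfied.
Quorum: 50% of 1,089 = 544.50, rounded up to 545; 574 present. Satisfied.
Vote: requires a majority of all shareholders (1,089); a majority of 1089 is 545, so 545 needed; 546 in favor. Satisfied.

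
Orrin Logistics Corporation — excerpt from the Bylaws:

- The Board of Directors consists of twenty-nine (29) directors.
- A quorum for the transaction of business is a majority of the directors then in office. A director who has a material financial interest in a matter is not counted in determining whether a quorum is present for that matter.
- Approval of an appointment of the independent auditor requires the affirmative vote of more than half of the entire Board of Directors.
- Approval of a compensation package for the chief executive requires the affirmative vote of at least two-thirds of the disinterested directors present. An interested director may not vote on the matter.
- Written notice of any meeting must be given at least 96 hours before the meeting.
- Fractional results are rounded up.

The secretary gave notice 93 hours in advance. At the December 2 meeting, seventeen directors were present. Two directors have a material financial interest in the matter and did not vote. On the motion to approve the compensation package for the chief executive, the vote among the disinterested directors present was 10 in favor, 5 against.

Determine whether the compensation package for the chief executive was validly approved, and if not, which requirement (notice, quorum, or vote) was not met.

Notice: 93 hours given; 96 required (93 < 96). Not satisfied.
Quorum: 17 present, but the 2 interested directors do not count, leaving 15. Quorum is 15. Satisfied.
Vote: the compensation package for the chief executive requires two-thirds of the disinterested directors present (17 − 2 = 15). 2/3 of 15 = 10, so 10 affirmative votes are needed; 10 voted in favor. Satisfied.

Invalid — notice requirement not satisfied.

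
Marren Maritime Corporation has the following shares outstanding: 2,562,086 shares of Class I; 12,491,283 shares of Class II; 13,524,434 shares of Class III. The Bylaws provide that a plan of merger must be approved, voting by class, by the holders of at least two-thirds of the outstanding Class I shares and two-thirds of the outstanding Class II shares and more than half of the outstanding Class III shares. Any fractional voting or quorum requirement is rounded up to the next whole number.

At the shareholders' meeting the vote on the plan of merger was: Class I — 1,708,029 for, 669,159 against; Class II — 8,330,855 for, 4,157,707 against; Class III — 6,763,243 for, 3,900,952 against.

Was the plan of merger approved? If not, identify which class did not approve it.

Class I: 2/3 of 2562086 = 1708057.33, rounded up to 1708058; 1,708,058 required, 1,708,029 in favor — not approved.
Class II: 2/3 of 12491283 = 8327522; 8,327,522 required, 8,330,855 in favor — approved.
Class III: a majority of 13524434 is 6762218; 6,762,218 required, 6,763,243 in favor — approved.

Not approved — the Class I shares did not give the required vote.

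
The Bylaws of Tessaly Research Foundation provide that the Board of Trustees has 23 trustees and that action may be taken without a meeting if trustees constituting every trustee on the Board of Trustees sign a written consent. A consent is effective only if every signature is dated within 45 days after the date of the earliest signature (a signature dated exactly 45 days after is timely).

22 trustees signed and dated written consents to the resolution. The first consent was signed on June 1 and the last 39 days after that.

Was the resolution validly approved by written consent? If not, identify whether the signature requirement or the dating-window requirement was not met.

Not effective — insufficient signatures.

Signatures required: the unanimous vote of 23 — unanimous means all 23, so 23 needed; 22 signed. Insufficient.
Dating window: the latest signature is 39 days after the earliest; the limit is 45 days. Within the window.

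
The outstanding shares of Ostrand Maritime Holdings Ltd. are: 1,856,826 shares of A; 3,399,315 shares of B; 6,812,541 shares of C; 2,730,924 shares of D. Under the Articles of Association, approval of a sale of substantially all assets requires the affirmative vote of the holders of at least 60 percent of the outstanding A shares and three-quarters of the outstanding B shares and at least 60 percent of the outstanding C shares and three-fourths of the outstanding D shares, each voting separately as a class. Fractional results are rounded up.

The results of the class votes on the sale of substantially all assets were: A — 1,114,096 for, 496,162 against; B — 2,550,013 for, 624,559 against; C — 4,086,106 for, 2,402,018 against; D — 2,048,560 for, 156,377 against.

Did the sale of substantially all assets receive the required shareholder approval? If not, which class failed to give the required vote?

A: 3/5 of 1856826 = 1114095.60, rounded up to 1114096; 1,114,096 required, 1,114,096 in favor — approved.
B: 3/4 of 3399315 = 2549486.25, rounded up to 2549487; 2,549,487 required, 2,550,013 in favor — approved.
C: 3/5 of 6812541 = 4087524.60, rounded up to 4087525; 4,087,525 required, 4,086,106 in favor — not approved.
D: 3/4 of 2730924 = 2048193; 2,048,193 required, 2,048,560 in favor — approved.

Not approved — the C shares did not give the required vote.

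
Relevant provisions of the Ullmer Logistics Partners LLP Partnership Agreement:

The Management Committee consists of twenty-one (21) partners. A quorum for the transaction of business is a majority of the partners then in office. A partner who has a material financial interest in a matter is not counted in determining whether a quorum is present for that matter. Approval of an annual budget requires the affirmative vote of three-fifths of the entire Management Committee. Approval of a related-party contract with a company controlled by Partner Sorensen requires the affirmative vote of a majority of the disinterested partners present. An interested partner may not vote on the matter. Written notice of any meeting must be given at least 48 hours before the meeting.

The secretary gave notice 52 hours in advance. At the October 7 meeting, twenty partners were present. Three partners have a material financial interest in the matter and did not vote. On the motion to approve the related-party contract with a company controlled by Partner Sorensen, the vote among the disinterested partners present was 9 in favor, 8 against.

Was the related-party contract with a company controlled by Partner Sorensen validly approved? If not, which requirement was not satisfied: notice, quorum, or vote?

Valid — all requirements satisfied.

Notice: 52 hours given; 48 required (52 ≥ 48). Satisfied.
Quorum: 20 present, but the 3 interested partners do not count, leaving 17. Quorum is 11. Satisfied.
Vote: the related-party contract with a company controlled by Partner Sorensen requires a majority of the disinterested partners present (20 − 3 = 17). A majority of 17 is 9, so 9 affirmative votes are needed; 9 voted in favor. Satisfied.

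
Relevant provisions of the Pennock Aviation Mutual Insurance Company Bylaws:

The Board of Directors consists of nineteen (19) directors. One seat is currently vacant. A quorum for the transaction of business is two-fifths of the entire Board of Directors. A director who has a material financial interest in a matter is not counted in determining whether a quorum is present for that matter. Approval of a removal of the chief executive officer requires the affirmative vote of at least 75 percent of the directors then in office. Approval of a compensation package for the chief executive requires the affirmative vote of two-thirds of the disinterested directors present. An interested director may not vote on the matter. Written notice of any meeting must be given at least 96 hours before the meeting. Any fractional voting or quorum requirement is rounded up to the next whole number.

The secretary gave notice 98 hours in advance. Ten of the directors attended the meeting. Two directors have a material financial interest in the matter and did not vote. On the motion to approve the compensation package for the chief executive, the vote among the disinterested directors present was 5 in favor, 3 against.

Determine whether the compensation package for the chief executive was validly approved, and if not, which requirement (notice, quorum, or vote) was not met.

Notice: 98 hours given; 96 required (98 ≥ 96). Satisfied.
Quorum: 10 present, but the 2 interested directors do not count, leaving 8. Quorum is 8. Satisfied.
Vote: the compensation package for the chief executive requires two-thirds of the disinterested directors present (10 − 2 = 8). 2/3 of 8 = 5.33, rounded up to 6, so 6 affirmative votes are needed; 5 voted in favor. Not satisfied.

Invalid — vote requirement not satisfied.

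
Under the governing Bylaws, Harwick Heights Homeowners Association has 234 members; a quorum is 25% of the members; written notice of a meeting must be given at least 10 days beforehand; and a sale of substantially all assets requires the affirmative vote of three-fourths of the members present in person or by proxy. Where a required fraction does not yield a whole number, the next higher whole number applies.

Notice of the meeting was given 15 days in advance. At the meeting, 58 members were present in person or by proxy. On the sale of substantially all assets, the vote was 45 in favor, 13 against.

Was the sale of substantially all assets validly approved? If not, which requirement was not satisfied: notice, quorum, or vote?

Notice: 15 days given; 10 required. Satisfied.
Quorum: 25% of 234 = 58.50, rounded up to 59; 58 present. Not satisfied.
Vote: requires three-fourths of those present (58); 3/4 of 58 = 43.50, rounded up to 44, so 44 needed; 45 in favor. Satisfied.

Invalid — quorum requirement not satisfied.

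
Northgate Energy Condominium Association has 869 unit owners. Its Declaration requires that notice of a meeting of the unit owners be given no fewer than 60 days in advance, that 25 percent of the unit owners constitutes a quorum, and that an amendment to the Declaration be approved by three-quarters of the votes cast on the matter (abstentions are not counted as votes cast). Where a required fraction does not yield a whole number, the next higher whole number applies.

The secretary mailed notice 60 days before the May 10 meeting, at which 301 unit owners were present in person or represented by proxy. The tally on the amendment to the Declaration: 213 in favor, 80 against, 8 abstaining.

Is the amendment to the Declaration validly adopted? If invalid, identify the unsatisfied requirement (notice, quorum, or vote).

Notice: 60 days given; 60 required. Satisfied.
Quorum: 25% of 869 = 217.25, rounded up to 218; 301 present. Satisfied.
Vote: requires three-fourths of the votes cast (301 − 8 abstaining = 293); 3/4 of 293 = 219.75, rounded up to 220, so 220 needed; 213 in favor. Not satisfied.

Invalid — vote requirement not satisfied.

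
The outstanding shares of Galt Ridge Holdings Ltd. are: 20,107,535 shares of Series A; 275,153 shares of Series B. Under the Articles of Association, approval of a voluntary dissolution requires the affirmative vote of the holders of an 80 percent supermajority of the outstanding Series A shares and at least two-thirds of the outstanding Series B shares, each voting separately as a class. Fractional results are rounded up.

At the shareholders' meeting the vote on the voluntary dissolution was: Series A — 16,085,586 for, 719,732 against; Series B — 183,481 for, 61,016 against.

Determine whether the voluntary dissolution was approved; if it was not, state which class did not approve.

Series A: 4/5 of 20107535 = 16086028; 16,086,028 required, 16,085,586 in favor — not approved.
Series B: 2/3 of 275153 = 183435.33, rounded up to 183436; 183,436 required, 183,481 in favor — approved.

Not approved — the Series A shares did not give the required vote.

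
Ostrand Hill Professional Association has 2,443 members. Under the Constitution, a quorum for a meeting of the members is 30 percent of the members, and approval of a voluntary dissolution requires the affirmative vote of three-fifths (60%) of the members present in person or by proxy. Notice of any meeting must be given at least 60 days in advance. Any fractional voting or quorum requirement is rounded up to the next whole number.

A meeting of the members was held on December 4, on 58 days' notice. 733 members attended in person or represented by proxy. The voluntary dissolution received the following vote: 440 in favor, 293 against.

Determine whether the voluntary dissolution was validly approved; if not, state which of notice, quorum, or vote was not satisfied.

Invalid — notice requirement not satisfied.

Notice: 58 days given; 60 required. Not satisfied.
Quorum: 30% of 2,443 = 732.90, rounded up to 733; 733 present. Satisfied.
Vote: requires three-fifths of those present (733); 3/5 of 733 = 439.80, rounded up to 440, so 440 needed; 440 in favor. Satisfied.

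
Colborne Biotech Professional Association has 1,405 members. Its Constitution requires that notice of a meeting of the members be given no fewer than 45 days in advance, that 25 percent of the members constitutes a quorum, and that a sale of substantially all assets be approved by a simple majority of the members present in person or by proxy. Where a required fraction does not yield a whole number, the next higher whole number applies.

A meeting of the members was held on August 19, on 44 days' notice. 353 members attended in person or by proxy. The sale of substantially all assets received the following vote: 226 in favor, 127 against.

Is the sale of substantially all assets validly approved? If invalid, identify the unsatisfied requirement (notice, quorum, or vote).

Invalid — notice requirement not satisfied.

Notice: 44 days given; 45 required. Not satisfied.
Quorum: 25% of 1,405 = 351.25, rounded up to 352; 353 present. Satisfied.
Vote: requires a majority of those present (353); a majority of 353 is 177, so 177 needed; 226 in favor. Satisfied.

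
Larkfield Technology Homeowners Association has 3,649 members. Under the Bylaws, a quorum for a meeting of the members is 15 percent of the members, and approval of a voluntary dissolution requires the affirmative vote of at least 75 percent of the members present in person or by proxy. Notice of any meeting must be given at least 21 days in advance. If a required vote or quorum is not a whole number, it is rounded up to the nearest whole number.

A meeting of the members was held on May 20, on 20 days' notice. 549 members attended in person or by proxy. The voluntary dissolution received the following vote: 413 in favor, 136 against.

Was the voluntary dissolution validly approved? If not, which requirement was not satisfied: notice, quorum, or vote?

Invalid — notice requirement not satisfied.

Notice: 20 days given; 21 required. Not satisfied.
Quorum: 15% of 3,649 = 547.35, rounded up to 548; 549 present. Satisfied.
Vote: requires three-fourths of those present (549); 3/4 of 549 = 411.75, rounded up to 412, so 412 needed; 413 in favor. Satisfied.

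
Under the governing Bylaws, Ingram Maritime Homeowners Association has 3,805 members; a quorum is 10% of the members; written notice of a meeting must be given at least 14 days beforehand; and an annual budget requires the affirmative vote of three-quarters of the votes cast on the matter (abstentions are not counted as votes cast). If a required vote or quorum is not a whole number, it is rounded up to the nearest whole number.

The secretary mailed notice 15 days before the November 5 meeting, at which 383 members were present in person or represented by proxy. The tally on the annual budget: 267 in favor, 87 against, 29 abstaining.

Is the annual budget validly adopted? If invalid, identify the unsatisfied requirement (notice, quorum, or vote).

Valid — all requirements satisfied.

Notice: 15 days given; 14 required. Satisfied.
Quorum: 10% of 3,805 = 380.50, rounded up to 381; 383 present. Satisfied.
Vote: requires three-fourths of the votes cast (383 − 29 abstaining = 354); 3/4 of 354 = 265.50, rounded up to 266, so 266 needed; 267 in favor. Satisfied.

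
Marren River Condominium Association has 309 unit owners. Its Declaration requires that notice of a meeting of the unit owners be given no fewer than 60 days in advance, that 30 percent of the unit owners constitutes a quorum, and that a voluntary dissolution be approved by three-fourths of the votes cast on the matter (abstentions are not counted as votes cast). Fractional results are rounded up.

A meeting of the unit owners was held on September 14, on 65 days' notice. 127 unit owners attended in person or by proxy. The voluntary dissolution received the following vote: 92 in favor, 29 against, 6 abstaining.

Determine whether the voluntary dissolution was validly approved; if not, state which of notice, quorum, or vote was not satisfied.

Notice: 65 days given; 60 required. Satisfied.
Quorum: 30% of 309 = 92.70, rounded up to 93; 127 present. Satisfied.
Vote: requires three-fourths of the votes cast (127 − 6 abstaining = 121); 3/4 of 121 = 90.75, rounded up to 91, so 91 needed; 92 in favor. Satisfied.

Valid — all requirements satisfied.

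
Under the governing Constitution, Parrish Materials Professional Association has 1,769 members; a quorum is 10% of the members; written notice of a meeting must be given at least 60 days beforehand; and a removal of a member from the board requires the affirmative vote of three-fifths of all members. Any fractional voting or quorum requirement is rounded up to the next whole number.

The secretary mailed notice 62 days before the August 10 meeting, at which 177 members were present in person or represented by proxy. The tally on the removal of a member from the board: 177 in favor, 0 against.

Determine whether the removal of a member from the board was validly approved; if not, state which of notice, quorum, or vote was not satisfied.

Notice: 62 days given; 60 required. Satisfied.
Quorum: 10% of 1,769 = 176.90, rounded up to 177; 177 present. Satisfied.
Vote: requires three-fifths of all members (1,769); 3/5 of 1769 = 1061.40, rounded up to 1062, so 1,062 needed; 177 in favor. Not satisfied.

Invalid — vote requirement not satisfied.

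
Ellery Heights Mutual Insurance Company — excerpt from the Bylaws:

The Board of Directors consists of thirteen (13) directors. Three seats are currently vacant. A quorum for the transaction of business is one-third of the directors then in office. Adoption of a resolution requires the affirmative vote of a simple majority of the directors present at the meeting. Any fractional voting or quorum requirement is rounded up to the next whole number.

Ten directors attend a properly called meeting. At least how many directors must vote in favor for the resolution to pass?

The resolution requires a majority of the directors present (10).
A majority of 10 is 6.

6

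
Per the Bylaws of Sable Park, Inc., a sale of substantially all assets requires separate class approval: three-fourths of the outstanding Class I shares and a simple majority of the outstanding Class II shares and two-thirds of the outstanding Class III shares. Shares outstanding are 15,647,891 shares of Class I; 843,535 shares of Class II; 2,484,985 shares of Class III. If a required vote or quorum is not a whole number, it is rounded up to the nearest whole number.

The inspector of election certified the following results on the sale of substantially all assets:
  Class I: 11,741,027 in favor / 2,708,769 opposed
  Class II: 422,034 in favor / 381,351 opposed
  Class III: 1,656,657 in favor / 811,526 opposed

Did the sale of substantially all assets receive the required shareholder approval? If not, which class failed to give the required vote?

Class I: 3/4 of 15647891 = 11735918.25, rounded up to 11735919; 11,735,919 required, 11,741,027 in favor — approved.
Class II: a majority of 843535 is 421768; 421,768 required, 422,034 in favor — approved.
Class III: 2/3 of 2484985 = 1656656.67, rounded up to 1656657; 1,656,657 required, 1,656,657 in favor — approved.

Approved — every class gave the required vote.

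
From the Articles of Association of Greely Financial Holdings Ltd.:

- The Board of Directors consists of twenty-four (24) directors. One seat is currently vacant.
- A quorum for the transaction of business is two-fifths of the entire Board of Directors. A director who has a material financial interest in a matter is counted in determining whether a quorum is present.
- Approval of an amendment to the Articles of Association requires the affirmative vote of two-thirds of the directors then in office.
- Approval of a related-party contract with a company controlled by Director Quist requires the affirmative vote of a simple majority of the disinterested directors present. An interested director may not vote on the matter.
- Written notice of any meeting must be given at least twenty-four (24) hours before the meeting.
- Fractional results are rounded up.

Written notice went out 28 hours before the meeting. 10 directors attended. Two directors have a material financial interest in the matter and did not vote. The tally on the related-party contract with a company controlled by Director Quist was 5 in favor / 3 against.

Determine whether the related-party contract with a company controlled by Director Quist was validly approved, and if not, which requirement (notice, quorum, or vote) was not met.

Valid — all requirements satisfied.

Notice: 28 hours given; 24 required (28 ≥ 24). Satisfied.
Quorum: 10 present (interested directors count toward quorum); quorum is 10. Satisfied.
Vote: the related-party contract with a company controlled by Director Quist requires a majority of the disinterested directors present (10 − 2 = 8). A majority of 8 is 5, so 5 affirmative votes are needed; 5 voted in favor. Satisfied.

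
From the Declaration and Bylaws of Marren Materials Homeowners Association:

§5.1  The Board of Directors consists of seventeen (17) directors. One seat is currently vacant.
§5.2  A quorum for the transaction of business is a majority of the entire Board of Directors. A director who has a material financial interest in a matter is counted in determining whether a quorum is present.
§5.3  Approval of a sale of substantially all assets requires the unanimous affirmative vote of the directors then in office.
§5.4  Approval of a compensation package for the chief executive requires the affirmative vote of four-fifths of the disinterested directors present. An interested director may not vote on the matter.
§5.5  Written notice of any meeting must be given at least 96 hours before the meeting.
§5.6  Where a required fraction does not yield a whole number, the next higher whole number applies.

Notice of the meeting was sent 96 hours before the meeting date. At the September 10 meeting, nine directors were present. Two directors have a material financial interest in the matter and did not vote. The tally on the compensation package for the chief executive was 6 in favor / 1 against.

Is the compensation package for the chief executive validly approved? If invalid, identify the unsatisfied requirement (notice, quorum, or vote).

Valid — all requirements satisfied.

Notice: 96 hours given; 96 required (96 ≥ 96). Satisfied.
Quorum: 9 present (interested directors count toward quorum); quorum is 9. Satisfied.
Vote: the compensation package for the chief executive requires four-fifths of the disinterested directors present (9 − 2 = 7). 4/5 of 7 = 5.60, rounded up to 6, so 6 affirmative votes are needed; 6 voted in favor. Satisfied.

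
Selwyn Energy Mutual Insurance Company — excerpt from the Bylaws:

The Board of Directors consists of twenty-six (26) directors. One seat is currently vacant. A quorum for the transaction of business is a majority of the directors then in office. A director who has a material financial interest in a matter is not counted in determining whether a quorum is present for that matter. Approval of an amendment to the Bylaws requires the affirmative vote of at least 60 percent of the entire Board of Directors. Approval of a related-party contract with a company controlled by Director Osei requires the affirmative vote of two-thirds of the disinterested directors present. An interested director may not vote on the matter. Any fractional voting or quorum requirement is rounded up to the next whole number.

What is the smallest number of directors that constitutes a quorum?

13

A majority of 25 is 13.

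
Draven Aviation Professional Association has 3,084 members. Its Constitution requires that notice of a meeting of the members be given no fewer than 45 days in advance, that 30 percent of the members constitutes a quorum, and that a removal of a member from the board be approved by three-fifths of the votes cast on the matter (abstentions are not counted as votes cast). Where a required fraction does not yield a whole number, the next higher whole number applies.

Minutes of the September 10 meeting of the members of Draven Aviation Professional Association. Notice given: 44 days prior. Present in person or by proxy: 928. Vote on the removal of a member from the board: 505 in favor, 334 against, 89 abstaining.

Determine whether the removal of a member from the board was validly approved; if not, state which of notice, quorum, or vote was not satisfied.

Invalid — notice requirement not satisfied.

Notice: 44 days given; 45 required. Not satisfied.
Quorum: 30% of 3,084 = 925.20, rounded up to 926; 928 present. Satisfied.
Vote: requires three-fifths of the votes cast (928 − 89 abstaining = 839); 3/5 of 839 = 503.40, rounded up to 504, so 504 needed; 505 in favor. Satisfied.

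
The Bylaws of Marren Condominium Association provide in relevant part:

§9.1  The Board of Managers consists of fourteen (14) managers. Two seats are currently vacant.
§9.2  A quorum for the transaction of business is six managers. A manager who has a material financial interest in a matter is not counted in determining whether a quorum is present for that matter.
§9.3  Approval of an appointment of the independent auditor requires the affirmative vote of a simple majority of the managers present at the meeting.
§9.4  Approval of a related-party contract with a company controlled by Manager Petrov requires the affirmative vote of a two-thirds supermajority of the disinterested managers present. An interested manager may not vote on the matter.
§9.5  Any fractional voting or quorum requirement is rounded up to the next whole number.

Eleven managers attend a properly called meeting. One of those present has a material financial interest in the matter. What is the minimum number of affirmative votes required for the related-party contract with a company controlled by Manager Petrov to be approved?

The related-party contract with a company controlled by Manager Petrov requires two-thirds of the disinterested managers present (11 − 1 = 10).
2/3 of 10 = 6.67, rounded up to 7.

7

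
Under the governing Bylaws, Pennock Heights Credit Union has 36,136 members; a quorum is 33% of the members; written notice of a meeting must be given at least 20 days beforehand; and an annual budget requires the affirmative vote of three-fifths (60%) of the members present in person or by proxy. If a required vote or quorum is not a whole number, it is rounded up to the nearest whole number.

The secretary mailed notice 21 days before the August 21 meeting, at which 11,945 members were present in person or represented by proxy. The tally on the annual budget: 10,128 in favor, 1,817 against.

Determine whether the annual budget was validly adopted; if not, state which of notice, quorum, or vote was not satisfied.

Notice: 21 days given; 20 required. Satisfied.
Quorum: 33% of 36,136 = 11,924.88, rounded up to 11,925; 11,945 present. Satisfied.
Vote: requires three-fifths of those present (11,945); 3/5 of 11945 = 7167, so 7,167 needed; 10,128 in favor. Satisfied.

Valid — all requirements satisfied.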